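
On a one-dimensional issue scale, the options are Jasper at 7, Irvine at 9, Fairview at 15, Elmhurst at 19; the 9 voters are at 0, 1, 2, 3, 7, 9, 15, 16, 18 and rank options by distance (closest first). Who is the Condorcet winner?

Jasper

With single-peaked preferences on a line, the Condorcet winner is the candidate closest to the median voter.
The median voter (position 7) is closest to Jasper at 7.
Check: Jasper vs Elmhurst — voters closer to Jasper: 6 of 9.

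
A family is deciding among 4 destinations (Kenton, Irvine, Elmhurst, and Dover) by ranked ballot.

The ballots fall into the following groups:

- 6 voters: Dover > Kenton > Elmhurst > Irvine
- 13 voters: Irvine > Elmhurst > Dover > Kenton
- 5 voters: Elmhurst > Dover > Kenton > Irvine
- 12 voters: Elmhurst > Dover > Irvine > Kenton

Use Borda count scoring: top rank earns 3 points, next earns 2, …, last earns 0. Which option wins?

Borda scores:
  Kenton: 6·2 + 13·0 + 5·1 + 12·0 = 17
  Irvine: 6·0 + 13·3 + 5·0 + 12·1 = 51
  Elmhurst: 6·1 + 13·2 + 5·3 + 12·3 = 83
  Dover: 6·3 + 13·1 + 5·2 + 12·2 = 65
Elmhurst has the highest total.

Elmhurst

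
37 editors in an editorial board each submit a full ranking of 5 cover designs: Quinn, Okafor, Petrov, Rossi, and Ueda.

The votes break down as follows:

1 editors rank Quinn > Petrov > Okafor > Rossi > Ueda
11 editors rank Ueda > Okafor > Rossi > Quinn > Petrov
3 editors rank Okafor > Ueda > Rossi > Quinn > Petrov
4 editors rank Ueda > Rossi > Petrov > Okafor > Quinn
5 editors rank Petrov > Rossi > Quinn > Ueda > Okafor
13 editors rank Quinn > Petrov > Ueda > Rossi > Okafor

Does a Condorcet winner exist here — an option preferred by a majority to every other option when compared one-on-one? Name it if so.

No Condorcet winner

Head-to-head results (37 voters total):
Quinn vs Okafor: Quinn wins 19–18.
Quinn vs Petrov: Quinn wins 28–9.
Quinn vs Rossi: Rossi wins 23–14.
Quinn vs Ueda: Quinn wins 19–18.
Okafor vs Petrov: Petrov wins 23–14.
Okafor vs Rossi: Rossi wins 22–15.
Okafor vs Ueda: Ueda wins 33–4.
Petrov vs Rossi: Petrov wins 19–18.
Petrov vs Ueda: Petrov wins 19–18.
Rossi vs Ueda: Ueda wins 31–6.
No candidate beats all others: Quinn beats Petrov beats Rossi beats Quinn, a majority cycle.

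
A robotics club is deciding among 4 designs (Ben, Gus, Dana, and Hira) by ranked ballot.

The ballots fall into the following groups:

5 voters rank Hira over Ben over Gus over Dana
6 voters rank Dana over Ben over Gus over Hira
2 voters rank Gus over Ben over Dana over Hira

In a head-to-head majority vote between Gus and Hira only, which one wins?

Ballots ranking Gus above Hira: 6+2 = 8.
Ballots ranking Hira above Gus: 5.
Gus wins the head-to-head, 8–5.

Gus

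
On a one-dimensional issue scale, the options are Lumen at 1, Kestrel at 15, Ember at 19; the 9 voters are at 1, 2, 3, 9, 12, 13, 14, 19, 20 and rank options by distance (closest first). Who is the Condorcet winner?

With single-peaked preferences on a line, the Condorcet winner is the candidate closest to the median voter.
The median voter (position 12) is closest to Kestrel at 15.
Check: Kestrel vs Lumen — voters closer to Kestrel: 6 of 9.

Kestrel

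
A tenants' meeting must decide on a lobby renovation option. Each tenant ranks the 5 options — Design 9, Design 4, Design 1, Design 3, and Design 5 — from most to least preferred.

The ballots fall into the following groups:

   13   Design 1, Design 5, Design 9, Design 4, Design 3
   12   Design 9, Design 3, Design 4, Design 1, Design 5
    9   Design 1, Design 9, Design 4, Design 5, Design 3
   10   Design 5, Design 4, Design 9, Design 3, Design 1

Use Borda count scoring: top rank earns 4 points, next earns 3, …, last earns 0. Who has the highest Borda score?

Borda scores:
  Design 9: 13·2 + 12·4 + 9·3 + 10·2 = 121
  Design 4: 13·1 + 12·2 + 9·2 + 10·3 = 85
  Design 1: 13·4 + 12·1 + 9·4 + 10·0 = 100
  Design 3: 13·0 + 12·3 + 9·0 + 10·1 = 46
  Design 5: 13·3 + 12·0 + 9·1 + 10·4 = 88
Design 9 has the highest total.

Design 9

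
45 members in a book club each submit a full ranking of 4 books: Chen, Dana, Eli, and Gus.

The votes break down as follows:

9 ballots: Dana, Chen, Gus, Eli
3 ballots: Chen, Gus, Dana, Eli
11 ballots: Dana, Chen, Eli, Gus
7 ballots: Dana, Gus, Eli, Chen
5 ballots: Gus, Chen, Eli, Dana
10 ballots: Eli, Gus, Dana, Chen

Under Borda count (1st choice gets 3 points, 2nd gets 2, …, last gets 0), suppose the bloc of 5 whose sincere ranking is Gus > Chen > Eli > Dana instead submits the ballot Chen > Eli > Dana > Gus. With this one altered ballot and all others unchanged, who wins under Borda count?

Borda totals with the altered ballot: Chen 64, Dana 99, Eli 58, Gus 49.
The winner is unchanged: still Dana.

Dana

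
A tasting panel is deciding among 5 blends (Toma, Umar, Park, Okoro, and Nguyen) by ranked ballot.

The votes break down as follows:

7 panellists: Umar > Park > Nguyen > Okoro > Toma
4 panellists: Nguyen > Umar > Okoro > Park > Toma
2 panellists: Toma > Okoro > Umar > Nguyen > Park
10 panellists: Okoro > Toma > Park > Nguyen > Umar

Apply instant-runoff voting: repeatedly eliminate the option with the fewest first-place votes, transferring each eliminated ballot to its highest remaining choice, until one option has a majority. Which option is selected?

Round 1: Okoro 10, Umar 7, Nguyen 4, Toma 2, Park 0. Park has the fewest and is eliminated.
Round 2: Okoro 10, Umar 7, Nguyen 4, Toma 2. Toma has the fewest and is eliminated.
Round 3: Okoro 12, Umar 7, Nguyen 4. Okoro has a majority.

Okoro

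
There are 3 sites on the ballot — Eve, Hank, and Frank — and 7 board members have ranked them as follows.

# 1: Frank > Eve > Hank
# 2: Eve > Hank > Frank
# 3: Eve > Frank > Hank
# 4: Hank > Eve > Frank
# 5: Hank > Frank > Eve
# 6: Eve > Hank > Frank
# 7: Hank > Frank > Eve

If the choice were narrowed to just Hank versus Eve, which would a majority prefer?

Ballots ranking Hank above Eve: 3.
Ballots ranking Eve above Hank: 4.
Eve wins the head-to-head, 4–3.

Eve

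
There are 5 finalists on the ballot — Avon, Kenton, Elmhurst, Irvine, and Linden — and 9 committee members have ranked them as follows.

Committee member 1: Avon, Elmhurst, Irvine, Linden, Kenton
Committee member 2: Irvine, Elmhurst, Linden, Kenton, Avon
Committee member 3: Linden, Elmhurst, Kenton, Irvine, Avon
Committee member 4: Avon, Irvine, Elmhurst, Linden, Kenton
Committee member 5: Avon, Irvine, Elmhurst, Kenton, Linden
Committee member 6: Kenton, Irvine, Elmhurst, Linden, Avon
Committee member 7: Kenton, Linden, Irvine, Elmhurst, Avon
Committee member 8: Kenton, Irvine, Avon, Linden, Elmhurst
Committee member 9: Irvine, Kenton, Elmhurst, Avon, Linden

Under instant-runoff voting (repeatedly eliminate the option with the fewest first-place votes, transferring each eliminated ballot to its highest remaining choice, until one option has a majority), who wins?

Kenton

Round 1: Avon 3, Kenton 3, Irvine 2, Linden 1, Elmhurst 0. Elmhurst has the fewest and is eliminated.
Round 2: Avon 3, Kenton 3, Irvine 2, Linden 1. Linden has the fewest and is eliminated.
Round 3: Kenton 4, Avon 3, Irvine 2. Irvine has the fewest and is eliminated.
Round 4: Kenton 6, Avon 3. Kenton has a majority.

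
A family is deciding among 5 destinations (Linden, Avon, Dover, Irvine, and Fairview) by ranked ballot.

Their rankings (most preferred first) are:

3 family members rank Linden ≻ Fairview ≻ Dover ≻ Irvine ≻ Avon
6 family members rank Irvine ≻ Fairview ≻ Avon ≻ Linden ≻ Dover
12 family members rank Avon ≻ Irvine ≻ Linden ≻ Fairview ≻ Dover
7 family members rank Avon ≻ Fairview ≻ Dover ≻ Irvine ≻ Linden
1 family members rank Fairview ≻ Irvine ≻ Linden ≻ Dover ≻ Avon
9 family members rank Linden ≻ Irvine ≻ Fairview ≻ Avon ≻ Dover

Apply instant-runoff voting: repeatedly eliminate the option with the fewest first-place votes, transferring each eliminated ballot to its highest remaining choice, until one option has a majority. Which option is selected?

Round 1: Avon 19, Linden 12, Irvine 6, Fairview 1, Dover 0. Dover has the fewest and is eliminated.
Round 2: Avon 19, Linden 12, Irvine 6, Fairview 1. Fairview has the fewest and is eliminated.
Round 3: Avon 19, Linden 12, Irvine 7. Irvine has the fewest and is eliminated.
Round 4: Avon 25, Linden 13. Avon has a majority.

Avon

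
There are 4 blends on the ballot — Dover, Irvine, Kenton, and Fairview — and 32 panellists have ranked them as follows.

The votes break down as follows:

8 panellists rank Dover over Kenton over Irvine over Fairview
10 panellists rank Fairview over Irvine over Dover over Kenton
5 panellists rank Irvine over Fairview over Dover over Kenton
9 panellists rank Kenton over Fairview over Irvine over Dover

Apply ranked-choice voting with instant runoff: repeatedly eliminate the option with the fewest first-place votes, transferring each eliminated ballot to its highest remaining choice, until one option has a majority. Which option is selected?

Round 1: Fairview 10, Kenton 9, Dover 8, Irvine 5. Irvine has the fewest and is eliminated.
Round 2: Fairview 15, Kenton 9, Dover 8. Dover has the fewest and is eliminated.
Round 3: Kenton 17, Fairview 15. Kenton has a majority.

Kenton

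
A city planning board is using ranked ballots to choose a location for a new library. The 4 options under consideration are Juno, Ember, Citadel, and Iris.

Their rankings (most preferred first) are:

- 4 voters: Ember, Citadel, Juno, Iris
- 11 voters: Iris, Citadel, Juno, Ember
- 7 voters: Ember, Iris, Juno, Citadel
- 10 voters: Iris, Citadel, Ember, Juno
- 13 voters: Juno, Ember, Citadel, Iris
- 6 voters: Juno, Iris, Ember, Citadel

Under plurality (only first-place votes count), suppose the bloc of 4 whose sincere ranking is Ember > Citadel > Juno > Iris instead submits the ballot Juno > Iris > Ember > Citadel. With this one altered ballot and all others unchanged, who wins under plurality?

Juno

First-place totals with the altered ballot: Juno 23, Ember 7, Citadel 0, Iris 21.
The switch changes the winner from Iris to Juno.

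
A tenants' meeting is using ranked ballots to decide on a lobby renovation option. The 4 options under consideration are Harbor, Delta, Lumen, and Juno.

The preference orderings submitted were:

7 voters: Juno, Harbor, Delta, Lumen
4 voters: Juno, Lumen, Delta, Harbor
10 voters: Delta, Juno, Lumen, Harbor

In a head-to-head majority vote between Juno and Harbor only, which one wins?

Juno

Ballots ranking Juno above Harbor: 7+4+10 = 21.
Ballots ranking Harbor above Juno: 0.
Juno wins the head-to-head, 21–0.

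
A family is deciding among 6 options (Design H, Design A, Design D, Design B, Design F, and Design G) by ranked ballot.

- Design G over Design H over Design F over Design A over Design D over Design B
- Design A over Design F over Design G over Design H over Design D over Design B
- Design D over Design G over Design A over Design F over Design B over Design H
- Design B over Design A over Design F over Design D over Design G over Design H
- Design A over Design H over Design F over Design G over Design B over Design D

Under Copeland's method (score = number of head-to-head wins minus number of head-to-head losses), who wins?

Pairwise results:
  Design H vs Design A: Design A wins 4–1.
  Design H vs Design D: Design H wins 3–2.
  Design H vs Design B: Design H wins 3–2.
  Design H vs Design F: Design F wins 3–2.
  Design H vs Design G: Design G wins 4–1.
  Design A vs Design D: Design A wins 4–1.
  Design A vs Design B: Design A wins 4–1.
  Design A vs Design F: Design A wins 4–1.
  Design A vs Design G: Design A wins 3–2.
  Design D vs Design B: Design D wins 3–2.
  Design D vs Design F: Design F wins 4–1.
  Design D vs Design G: Design G wins 3–2.
  Design B vs Design F: Design F wins 4–1.
  Design B vs Design G: Design G wins 4–1.
  Design F vs Design G: Design F wins 3–2.
Copeland scores (wins − losses):
  Design H: 2 − 3 = -1
  Design A: 5 − 0 = 5
  Design D: 1 − 4 = -3
  Design B: 0 − 5 = -5
  Design F: 4 − 1 = 3
  Design G: 3 − 2 = 1
Design A has the best Copeland score.

Design A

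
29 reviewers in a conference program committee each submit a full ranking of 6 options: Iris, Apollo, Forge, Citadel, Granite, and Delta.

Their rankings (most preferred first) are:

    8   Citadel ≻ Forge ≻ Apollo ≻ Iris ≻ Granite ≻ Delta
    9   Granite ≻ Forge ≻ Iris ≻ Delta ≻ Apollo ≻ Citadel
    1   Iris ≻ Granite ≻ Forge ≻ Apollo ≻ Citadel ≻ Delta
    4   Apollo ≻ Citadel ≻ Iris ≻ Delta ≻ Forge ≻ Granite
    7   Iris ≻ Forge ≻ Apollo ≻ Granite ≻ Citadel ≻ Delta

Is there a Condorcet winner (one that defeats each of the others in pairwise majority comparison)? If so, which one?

Head-to-head results (29 voters total):
Iris vs Apollo: Iris wins 17–12.
Iris vs Forge: Forge wins 17–12.
Iris vs Citadel: Iris wins 17–12.
Iris vs Granite: Iris wins 20–9.
Iris vs Delta: Iris wins 29–0.
Apollo vs Forge: Forge wins 25–4.
Apollo vs Citadel: Apollo wins 21–8.
Apollo vs Granite: Apollo wins 19–10.
Apollo vs Delta: Apollo wins 20–9.
Forge vs Citadel: Forge wins 17–12.
Forge vs Granite: Forge wins 19–10.
Forge vs Delta: Forge wins 25–4.
Citadel vs Granite: Granite wins 17–12.
Citadel vs Delta: Citadel wins 20–9.
Granite vs Delta: Granite wins 25–4.
Forge beats each rival — Iris (17–12), Apollo (25–4), Citadel (17–12), Granite (19–10), Delta (25–4) — so Forge is the Condorcet winner.

Forge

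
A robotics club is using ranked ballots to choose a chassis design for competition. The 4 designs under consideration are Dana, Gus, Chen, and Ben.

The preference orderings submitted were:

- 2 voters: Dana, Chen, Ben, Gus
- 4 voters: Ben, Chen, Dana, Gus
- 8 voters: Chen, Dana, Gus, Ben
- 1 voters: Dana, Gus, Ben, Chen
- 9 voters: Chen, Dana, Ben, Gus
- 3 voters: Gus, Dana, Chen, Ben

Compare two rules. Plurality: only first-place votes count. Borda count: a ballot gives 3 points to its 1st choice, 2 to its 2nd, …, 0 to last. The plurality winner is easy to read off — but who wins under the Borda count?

Plurality first-place counts: Dana 3, Gus 3, Chen 17, Ben 4 → Chen.
Borda totals: Dana 53, Gus 19, Chen 66, Ben 24 → Chen.

Chen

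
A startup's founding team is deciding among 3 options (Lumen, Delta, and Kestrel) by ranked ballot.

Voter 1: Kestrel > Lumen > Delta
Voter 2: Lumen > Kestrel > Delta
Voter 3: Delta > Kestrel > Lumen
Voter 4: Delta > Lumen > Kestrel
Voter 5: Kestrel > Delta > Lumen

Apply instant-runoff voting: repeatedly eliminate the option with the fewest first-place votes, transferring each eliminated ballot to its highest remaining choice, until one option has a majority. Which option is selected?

Kestrel

Round 1: Delta 2, Kestrel 2, Lumen 1. Lumen has the fewest and is eliminated.
Round 2: Kestrel 3, Delta 2. Kestrel has a majority.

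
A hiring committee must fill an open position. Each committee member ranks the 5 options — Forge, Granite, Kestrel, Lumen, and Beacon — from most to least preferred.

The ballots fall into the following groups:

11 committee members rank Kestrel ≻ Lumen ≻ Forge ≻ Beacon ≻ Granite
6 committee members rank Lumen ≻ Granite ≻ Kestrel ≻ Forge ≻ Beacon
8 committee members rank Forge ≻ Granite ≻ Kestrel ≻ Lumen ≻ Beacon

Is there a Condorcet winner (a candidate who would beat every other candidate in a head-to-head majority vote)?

Head-to-head results (25 voters total):
Forge vs Granite: Forge wins 19–6.
Forge vs Kestrel: Kestrel wins 17–8.
Forge vs Lumen: Lumen wins 17–8.
Forge vs Beacon: Forge wins 25–0.
Granite vs Kestrel: Granite wins 14–11.
Granite vs Lumen: Lumen wins 17–8.
Granite vs Beacon: Granite wins 14–11.
Kestrel vs Lumen: Kestrel wins 19–6.
Kestrel vs Beacon: Kestrel wins 25–0.
Lumen vs Beacon: Lumen wins 25–0.
No candidate beats all others: Forge beats Granite beats Kestrel beats Forge, a majority cycle.

No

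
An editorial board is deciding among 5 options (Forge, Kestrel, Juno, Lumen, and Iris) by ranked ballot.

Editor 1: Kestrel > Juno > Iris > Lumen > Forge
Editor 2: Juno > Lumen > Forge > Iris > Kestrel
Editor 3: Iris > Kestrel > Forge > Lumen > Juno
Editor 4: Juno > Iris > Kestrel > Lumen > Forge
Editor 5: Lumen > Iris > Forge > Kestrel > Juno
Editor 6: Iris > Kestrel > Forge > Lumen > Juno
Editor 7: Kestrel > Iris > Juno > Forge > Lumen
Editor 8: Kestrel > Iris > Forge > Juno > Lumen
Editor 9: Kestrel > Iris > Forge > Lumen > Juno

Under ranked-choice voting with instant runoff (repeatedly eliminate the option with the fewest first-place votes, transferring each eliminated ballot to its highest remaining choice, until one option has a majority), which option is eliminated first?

Forge

Round 1: Kestrel 4, Juno 2, Iris 2, Lumen 1, Forge 0. Forge has the fewest and is eliminated.
Round 2: Kestrel 4, Juno 2, Iris 2, Lumen 1. Lumen has the fewest and is eliminated.
Round 3: Kestrel 4, Iris 3, Juno 2. Juno has the fewest and is eliminated.
Round 4: Iris 5, Kestrel 4. Iris has a majority.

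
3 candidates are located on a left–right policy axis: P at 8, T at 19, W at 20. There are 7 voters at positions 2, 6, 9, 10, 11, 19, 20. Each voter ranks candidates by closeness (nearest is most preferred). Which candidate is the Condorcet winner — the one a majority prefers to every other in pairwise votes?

P

With single-peaked preferences on a line, the Condorcet winner is the candidate closest to the median voter.
The median voter (position 10) is closest to P at 8.
Check: P vs T — voters closer to P: 5 of 7.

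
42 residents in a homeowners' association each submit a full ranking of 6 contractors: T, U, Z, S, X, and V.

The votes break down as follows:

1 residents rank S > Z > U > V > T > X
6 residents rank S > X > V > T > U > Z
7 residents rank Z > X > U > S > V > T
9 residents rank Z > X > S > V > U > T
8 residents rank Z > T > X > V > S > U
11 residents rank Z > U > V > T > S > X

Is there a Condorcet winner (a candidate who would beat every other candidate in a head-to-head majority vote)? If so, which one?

Z

Head-to-head results (42 voters total):
T vs U: U wins 28–14.
T vs Z: Z wins 36–6.
T vs S: S wins 23–19.
T vs X: X wins 22–20.
T vs V: V wins 34–8.
U vs Z: Z wins 36–6.
U vs S: S wins 24–18.
U vs X: X wins 30–12.
U vs V: V wins 23–19.
Z vs S: Z wins 35–7.
Z vs X: Z wins 36–6.
Z vs V: Z wins 36–6.
S vs X: X wins 24–18.
S vs V: S wins 23–19.
X vs V: X wins 30–12.
Z beats each rival — T (36–6), U (36–6), S (35–7), X (36–6), V (36–6) — so Z is the Condorcet winner.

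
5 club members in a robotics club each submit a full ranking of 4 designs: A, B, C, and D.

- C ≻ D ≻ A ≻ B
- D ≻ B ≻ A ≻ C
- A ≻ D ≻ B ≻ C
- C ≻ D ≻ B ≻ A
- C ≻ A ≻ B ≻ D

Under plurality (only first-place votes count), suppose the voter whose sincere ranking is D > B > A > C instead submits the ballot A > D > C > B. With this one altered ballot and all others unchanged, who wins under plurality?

C

First-place totals with the altered ballot: A 2, B 0, C 3, D 0.
The winner is unchanged: still C.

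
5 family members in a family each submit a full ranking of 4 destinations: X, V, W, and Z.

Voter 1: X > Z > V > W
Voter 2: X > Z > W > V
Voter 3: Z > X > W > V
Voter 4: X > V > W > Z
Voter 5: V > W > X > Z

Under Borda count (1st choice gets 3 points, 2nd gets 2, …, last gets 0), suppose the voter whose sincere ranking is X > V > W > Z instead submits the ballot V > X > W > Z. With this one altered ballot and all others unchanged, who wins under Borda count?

Borda totals with the altered ballot: X 11, V 7, W 5, Z 7.
The winner is unchanged: still X.

X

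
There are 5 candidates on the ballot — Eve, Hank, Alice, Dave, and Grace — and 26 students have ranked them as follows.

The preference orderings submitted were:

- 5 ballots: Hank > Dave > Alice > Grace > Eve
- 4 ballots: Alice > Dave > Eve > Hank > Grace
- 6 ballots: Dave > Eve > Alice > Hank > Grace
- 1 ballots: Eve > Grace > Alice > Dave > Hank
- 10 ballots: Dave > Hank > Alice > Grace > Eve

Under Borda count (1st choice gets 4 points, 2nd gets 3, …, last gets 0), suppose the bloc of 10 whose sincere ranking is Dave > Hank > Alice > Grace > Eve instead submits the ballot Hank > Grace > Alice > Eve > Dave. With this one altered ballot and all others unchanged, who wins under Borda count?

Borda totals with the altered ballot: Eve 40, Hank 70, Alice 60, Dave 52, Grace 38.
The switch changes the winner from Dave to Hank.

Hank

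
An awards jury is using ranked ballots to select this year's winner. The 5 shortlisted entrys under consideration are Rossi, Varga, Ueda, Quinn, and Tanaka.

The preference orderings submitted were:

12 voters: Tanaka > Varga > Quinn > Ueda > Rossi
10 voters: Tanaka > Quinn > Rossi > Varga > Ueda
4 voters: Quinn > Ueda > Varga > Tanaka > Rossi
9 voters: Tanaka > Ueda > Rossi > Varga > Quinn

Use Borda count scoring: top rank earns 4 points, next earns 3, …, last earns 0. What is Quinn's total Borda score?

Borda scores:
  Rossi: 12·0 + 10·2 + 4·0 + 9·2 = 38
  Varga: 12·3 + 10·1 + 4·2 + 9·1 = 63
  Ueda: 12·1 + 10·0 + 4·3 + 9·3 = 51
  Quinn: 12·2 + 10·3 + 4·4 + 9·0 = 70
  Tanaka: 12·4 + 10·4 + 4·1 + 9·4 = 128

70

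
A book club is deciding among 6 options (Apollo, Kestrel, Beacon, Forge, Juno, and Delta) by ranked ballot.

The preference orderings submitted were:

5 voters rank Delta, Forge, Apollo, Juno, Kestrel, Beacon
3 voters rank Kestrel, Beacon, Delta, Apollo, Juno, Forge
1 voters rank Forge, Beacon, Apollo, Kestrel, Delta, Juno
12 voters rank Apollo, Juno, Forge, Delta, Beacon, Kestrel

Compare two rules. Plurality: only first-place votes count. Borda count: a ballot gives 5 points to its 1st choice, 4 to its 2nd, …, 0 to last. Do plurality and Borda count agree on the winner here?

Plurality first-place counts: Apollo 12, Kestrel 3, Beacon 0, Forge 1, Juno 0, Delta 5 → Apollo.
Borda totals: Apollo 84, Kestrel 22, Beacon 28, Forge 61, Juno 61, Delta 59 → Apollo.
The two rules agree on Apollo.

Yes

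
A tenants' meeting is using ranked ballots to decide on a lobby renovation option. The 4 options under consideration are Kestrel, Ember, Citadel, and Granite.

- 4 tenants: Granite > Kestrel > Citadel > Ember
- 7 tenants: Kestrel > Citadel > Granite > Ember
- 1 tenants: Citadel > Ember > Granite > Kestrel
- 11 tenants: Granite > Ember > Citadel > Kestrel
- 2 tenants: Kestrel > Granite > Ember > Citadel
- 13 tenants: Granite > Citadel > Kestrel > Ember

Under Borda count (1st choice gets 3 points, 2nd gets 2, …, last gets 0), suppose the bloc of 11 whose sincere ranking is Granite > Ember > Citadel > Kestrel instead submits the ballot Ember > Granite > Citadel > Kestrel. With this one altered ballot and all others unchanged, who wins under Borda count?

Borda totals with the altered ballot: Kestrel 48, Ember 37, Citadel 58, Granite 85.
The winner is unchanged: still Granite.

Granite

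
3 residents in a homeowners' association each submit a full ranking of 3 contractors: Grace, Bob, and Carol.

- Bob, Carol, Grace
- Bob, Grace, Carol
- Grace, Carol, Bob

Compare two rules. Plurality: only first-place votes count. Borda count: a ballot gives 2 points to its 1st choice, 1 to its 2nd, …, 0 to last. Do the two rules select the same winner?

Yes

Plurality first-place counts: Grace 1, Bob 2, Carol 0 → Bob.
Borda totals: Grace 3, Bob 4, Carol 2 → Bob.
The two rules agree on Bob.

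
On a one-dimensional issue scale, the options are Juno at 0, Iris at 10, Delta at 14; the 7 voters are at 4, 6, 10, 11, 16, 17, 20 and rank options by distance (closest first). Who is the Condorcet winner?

With single-peaked preferences on a line, the Condorcet winner is the candidate closest to the median voter.
The median voter (position 11) is closest to Iris at 10.
Check: Iris vs Delta — voters closer to Iris: 4 of 7.

Iris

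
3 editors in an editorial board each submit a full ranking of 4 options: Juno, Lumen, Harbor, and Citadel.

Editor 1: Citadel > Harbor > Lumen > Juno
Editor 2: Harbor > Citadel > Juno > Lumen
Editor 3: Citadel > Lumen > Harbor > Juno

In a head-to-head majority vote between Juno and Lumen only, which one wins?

Lumen

Ballots ranking Juno above Lumen: 1.
Ballots ranking Lumen above Juno: 2.
Lumen wins the head-to-head, 2–1.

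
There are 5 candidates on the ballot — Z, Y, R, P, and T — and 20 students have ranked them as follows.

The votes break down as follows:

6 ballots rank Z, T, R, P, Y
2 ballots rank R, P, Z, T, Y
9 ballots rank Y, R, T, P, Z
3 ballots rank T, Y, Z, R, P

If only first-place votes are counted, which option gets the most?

First-place vote totals:
  Z: 6
  Y: 9
  R: 2
  P: 0
  T: 3
Y has the most first-place votes.

Y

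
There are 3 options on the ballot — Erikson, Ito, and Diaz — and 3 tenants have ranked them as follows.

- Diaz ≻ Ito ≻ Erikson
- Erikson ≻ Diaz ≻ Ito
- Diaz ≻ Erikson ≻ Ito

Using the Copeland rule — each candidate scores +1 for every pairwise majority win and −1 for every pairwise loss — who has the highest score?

Diaz

Pairwise results:
  Erikson vs Ito: Erikson wins 2–1.
  Erikson vs Diaz: Diaz wins 2–1.
  Ito vs Diaz: Diaz wins 3–0.
Copeland scores (wins − losses):
  Erikson: 1 − 1 = 0
  Ito: 0 − 2 = -2
  Diaz: 2 − 0 = 2
Diaz has the best Copeland score.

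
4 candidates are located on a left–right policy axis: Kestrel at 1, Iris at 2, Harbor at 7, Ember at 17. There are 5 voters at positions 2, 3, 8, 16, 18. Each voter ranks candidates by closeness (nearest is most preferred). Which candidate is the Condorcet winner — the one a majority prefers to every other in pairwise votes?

With single-peaked preferences on a line, the Condorcet winner is the candidate closest to the median voter.
The median voter (position 8) is closest to Harbor at 7.
Check: Harbor vs Ember — voters closer to Harbor: 3 of 5.

Harbor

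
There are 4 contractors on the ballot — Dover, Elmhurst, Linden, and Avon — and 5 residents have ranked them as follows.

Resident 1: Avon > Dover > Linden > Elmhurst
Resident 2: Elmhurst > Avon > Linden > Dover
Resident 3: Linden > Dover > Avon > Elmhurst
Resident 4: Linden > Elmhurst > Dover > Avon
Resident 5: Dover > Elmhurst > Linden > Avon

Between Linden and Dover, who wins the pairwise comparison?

Linden

Ballots ranking Linden above Dover: 3.
Ballots ranking Dover above Linden: 2.
Linden wins the head-to-head, 3–2.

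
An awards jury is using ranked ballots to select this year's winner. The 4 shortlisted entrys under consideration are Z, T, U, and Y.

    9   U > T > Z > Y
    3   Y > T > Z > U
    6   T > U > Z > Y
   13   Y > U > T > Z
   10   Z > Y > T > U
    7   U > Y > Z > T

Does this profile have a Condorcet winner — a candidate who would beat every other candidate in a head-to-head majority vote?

Head-to-head results (48 voters total):
Z vs T: T wins 31–17.
Z vs U: U wins 35–13.
Z vs Y: Z wins 25–23.
T vs U: U wins 29–19.
T vs Y: Y wins 33–15.
U vs Y: Y wins 26–22.
No candidate beats all others: Z beats Y beats T beats Z, a majority cycle.

No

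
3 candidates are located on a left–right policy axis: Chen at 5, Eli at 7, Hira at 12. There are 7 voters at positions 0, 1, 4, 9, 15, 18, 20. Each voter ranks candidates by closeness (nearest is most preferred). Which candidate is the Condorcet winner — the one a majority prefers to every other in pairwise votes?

With single-peaked preferences on a line, the Condorcet winner is the candidate closest to the median voter.
The median voter (position 9) is closest to Eli at 7.
Check: Eli vs Hira — voters closer to Eli: 4 of 7.

Eli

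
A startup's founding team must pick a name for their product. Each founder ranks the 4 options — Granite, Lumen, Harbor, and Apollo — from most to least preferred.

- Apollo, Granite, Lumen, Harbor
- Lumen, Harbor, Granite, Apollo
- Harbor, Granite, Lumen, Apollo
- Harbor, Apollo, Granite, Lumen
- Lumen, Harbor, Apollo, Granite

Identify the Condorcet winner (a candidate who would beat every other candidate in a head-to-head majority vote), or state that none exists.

Head-to-head results (5 voters total):
Granite vs Lumen: Granite wins 3–2.
Granite vs Harbor: Harbor wins 4–1.
Granite vs Apollo: Apollo wins 3–2.
Lumen vs Harbor: Lumen wins 3–2.
Lumen vs Apollo: Lumen wins 3–2.
Harbor vs Apollo: Harbor wins 4–1.
No candidate beats all others: Granite beats Lumen beats Harbor beats Granite, a majority cycle.

There is no Condorcet winner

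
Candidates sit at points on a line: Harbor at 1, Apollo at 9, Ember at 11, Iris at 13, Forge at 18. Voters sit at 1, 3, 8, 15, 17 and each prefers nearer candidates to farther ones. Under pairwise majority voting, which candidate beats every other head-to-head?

Apollo

With single-peaked preferences on a line, the Condorcet winner is the candidate closest to the median voter.
The median voter (position 8) is closest to Apollo at 9.
Check: Apollo vs Iris — voters closer to Apollo: 3 of 5.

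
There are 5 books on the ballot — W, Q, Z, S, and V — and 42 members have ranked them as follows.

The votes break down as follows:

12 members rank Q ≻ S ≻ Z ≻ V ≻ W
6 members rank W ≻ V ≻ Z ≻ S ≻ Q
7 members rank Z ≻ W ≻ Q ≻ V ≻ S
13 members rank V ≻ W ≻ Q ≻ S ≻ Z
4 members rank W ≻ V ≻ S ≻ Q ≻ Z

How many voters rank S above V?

Ballots ranking S above V: 12.
Ballots ranking V above S: 6+7+13+4 = 30.
So 12 of 42 voters prefer S to V.

12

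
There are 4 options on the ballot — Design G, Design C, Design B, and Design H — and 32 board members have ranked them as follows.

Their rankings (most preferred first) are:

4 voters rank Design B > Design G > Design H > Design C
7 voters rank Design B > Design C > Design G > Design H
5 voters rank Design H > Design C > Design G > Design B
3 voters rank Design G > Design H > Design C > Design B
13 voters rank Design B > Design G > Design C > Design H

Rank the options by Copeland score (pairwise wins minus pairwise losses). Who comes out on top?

Pairwise results:
  Design G vs Design C: Design G wins 20–12.
  Design G vs Design B: Design B wins 24–8.
  Design G vs Design H: Design G wins 27–5.
  Design C vs Design B: Design B wins 24–8.
  Design C vs Design H: Design C wins 20–12.
  Design B vs Design H: Design B wins 24–8.
Copeland scores (wins − losses):
  Design G: 2 − 1 = 1
  Design C: 1 − 2 = -1
  Design B: 3 − 0 = 3
  Design H: 0 − 3 = -3
Design B has the best Copeland score.

Design B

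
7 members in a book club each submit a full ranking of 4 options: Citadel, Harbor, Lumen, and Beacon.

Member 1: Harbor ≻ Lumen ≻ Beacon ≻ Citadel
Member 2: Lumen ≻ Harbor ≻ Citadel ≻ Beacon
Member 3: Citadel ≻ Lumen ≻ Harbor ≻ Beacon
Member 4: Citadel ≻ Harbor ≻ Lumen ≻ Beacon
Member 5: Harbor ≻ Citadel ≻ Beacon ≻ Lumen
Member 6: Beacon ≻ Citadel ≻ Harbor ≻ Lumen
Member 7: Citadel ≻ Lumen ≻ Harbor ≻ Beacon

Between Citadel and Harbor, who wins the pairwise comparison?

Citadel

Ballots ranking Citadel above Harbor: 4.
Ballots ranking Harbor above Citadel: 3.
Citadel wins the head-to-head, 4–3.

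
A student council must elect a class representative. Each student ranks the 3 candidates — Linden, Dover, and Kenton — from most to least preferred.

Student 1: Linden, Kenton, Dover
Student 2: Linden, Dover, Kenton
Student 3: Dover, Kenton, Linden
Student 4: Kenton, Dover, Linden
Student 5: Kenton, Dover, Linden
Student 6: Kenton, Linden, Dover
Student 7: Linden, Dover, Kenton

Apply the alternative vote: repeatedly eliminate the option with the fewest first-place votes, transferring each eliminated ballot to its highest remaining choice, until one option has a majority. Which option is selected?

Kenton

Round 1: Linden 3, Kenton 3, Dover 1. Dover has the fewest and is eliminated.
Round 2: Kenton 4, Linden 3. Kenton has a majority.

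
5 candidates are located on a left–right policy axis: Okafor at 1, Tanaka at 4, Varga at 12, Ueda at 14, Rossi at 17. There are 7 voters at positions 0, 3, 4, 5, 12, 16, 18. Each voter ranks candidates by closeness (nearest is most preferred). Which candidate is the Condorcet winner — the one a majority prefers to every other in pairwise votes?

Tanaka

With single-peaked preferences on a line, the Condorcet winner is the candidate closest to the median voter.
The median voter (position 5) is closest to Tanaka at 4.
Check: Tanaka vs Varga — voters closer to Tanaka: 4 of 7.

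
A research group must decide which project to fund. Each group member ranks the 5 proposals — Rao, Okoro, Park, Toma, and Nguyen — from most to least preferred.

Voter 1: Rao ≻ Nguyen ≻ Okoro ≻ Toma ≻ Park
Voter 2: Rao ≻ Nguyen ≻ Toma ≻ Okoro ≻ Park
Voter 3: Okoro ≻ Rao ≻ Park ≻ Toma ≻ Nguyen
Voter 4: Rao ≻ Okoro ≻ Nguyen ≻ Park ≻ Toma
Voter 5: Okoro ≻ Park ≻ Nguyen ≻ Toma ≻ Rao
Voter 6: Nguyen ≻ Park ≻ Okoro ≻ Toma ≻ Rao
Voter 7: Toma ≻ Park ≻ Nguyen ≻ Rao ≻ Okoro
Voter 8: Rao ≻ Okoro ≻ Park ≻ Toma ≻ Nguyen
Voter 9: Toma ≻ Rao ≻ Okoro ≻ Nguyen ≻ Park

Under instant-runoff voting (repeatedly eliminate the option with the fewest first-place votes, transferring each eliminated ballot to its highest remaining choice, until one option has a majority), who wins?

Round 1: Rao 4, Okoro 2, Toma 2, Nguyen 1, Park 0. Park has the fewest and is eliminated.
Round 2: Rao 4, Okoro 2, Toma 2, Nguyen 1. Nguyen has the fewest and is eliminated.
Round 3: Rao 4, Okoro 3, Toma 2. Toma has the fewest and is eliminated.
Round 4: Rao 6, Okoro 3. Rao has a majority.

Rao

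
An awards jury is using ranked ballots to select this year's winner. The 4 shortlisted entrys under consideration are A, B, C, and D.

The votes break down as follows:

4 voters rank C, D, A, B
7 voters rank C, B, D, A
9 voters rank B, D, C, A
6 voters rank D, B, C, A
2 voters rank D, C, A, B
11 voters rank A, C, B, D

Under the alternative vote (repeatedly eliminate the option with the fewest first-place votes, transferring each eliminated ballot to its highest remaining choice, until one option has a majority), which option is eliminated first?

Round 1: A 11, C 11, B 9, D 8. D has the fewest and is eliminated.
Round 2: B 15, C 13, A 11. A has the fewest and is eliminated.
Round 3: C 24, B 15. C has a majority.

D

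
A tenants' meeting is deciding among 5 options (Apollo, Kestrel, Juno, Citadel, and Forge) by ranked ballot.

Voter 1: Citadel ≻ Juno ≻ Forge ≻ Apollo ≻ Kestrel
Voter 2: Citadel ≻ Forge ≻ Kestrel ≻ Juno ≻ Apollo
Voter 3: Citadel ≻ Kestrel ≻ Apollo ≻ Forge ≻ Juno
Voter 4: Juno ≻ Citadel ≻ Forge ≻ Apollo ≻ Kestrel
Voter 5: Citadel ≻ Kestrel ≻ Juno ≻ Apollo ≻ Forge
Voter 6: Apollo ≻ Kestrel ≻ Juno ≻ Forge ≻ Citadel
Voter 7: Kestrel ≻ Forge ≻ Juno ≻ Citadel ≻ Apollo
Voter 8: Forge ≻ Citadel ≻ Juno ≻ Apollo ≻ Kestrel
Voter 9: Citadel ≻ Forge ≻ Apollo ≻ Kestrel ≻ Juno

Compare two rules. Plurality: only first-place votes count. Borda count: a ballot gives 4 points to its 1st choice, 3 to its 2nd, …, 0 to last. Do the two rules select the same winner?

Yes

Plurality first-place counts: Apollo 1, Kestrel 1, Juno 1, Citadel 5, Forge 1 → Citadel.
Borda totals: Apollo 12, Kestrel 16, Juno 16, Citadel 27, Forge 19 → Citadel.
The two rules agree on Citadel.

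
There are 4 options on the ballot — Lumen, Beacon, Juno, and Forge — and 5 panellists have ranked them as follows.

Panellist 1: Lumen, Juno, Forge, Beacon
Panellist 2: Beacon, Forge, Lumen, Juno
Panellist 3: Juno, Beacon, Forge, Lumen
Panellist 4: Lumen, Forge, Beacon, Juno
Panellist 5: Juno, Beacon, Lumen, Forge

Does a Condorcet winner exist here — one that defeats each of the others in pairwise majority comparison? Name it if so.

No Condorcet winner

Head-to-head results (5 voters total):
Lumen vs Beacon: Beacon wins 3–2.
Lumen vs Juno: Lumen wins 3–2.
Lumen vs Forge: Lumen wins 3–2.
Beacon vs Juno: Juno wins 3–2.
Beacon vs Forge: Beacon wins 3–2.
Juno vs Forge: Juno wins 3–2.
No candidate beats all others: Lumen beats Juno beats Beacon beats Lumen, a majority cycle.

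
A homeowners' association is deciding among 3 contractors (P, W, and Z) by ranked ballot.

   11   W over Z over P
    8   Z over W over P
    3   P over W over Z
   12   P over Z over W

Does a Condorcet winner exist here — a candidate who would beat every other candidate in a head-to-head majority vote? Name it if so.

Z

Head-to-head results (34 voters total):
P vs W: W wins 19–15.
P vs Z: Z wins 19–15.
W vs Z: Z wins 20–14.
Z beats each rival — P (19–15), W (20–14) — so Z is the Condorcet winner.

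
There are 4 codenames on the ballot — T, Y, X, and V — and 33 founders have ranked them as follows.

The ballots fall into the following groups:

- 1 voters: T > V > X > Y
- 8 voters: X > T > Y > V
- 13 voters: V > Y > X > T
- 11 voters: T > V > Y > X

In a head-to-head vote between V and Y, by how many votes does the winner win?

Ballots ranking V above Y: 1+13+11 = 25.
Ballots ranking Y above V: 8.
V wins 25–8, a margin of 17.

17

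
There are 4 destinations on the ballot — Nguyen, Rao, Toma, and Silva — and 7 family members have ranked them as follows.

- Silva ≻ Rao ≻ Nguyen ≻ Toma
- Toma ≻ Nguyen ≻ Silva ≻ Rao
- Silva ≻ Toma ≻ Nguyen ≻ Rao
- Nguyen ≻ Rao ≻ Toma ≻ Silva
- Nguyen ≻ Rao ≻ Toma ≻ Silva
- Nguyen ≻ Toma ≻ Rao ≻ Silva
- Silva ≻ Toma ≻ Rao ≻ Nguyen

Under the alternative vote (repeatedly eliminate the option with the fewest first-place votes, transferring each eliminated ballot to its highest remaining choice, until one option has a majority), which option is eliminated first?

Round 1: Nguyen 3, Silva 3, Toma 1, Rao 0. Rao has the fewest and is eliminated.
Round 2: Nguyen 3, Silva 3, Toma 1. Toma has the fewest and is eliminated.
Round 3: Nguyen 4, Silva 3. Nguyen has a majority.

Rao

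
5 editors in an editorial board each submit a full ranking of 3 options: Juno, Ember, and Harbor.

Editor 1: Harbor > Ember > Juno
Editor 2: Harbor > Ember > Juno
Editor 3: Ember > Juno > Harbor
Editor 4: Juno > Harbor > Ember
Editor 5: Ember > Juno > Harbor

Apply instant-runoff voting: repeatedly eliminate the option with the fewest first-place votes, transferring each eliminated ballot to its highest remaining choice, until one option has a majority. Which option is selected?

Harbor

Round 1: Ember 2, Harbor 2, Juno 1. Juno has the fewest and is eliminated.
Round 2: Harbor 3, Ember 2. Harbor has a majority.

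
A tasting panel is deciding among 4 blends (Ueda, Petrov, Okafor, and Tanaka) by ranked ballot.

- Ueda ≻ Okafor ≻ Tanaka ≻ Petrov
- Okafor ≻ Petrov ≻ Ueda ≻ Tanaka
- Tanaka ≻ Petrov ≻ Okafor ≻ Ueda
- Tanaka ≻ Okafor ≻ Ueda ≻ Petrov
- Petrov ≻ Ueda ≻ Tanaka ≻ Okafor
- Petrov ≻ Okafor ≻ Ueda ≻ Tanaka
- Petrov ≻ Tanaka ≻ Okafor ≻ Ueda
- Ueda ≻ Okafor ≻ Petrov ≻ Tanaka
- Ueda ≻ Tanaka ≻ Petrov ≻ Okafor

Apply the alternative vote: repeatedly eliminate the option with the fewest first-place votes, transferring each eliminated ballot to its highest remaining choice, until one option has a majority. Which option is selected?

Petrov

Round 1: Ueda 3, Petrov 3, Tanaka 2, Okafor 1. Okafor has the fewest and is eliminated.
Round 2: Petrov 4, Ueda 3, Tanaka 2. Tanaka has the fewest and is eliminated.
Round 3: Petrov 5, Ueda 4. Petrov has a majority.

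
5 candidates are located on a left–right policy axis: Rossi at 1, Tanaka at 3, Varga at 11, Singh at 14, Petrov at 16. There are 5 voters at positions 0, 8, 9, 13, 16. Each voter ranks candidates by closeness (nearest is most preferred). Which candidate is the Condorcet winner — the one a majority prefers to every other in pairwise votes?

With single-peaked preferences on a line, the Condorcet winner is the candidate closest to the median voter.
The median voter (position 9) is closest to Varga at 11.
Check: Varga vs Petrov — voters closer to Varga: 4 of 5.

Varga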